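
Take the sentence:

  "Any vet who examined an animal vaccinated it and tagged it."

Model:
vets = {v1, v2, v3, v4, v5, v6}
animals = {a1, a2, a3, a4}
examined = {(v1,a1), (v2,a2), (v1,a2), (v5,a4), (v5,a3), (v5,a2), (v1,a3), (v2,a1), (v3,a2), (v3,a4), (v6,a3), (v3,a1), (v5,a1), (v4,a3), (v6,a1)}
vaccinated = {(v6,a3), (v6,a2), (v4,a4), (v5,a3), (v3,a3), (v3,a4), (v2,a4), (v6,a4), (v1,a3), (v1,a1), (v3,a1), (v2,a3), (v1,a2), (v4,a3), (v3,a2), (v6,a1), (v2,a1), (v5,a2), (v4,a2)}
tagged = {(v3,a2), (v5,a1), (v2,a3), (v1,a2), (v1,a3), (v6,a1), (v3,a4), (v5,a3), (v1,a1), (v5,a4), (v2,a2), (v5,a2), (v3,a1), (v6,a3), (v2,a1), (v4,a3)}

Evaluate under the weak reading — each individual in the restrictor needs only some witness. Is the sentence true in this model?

"it" takes "an animal" as antecedent — a donkey pronoun bound across the clause boundary.
Weak reading: every vet v with some examined-animal has at least one examined-animal a such that vaccinated(v,a) ∧ tagged(v,a).
Per vet: v1:✓  v2:✓  v3:✓  v4:✓  v5:✓  v6:✓
Every vet in the restrictor has a witness.

True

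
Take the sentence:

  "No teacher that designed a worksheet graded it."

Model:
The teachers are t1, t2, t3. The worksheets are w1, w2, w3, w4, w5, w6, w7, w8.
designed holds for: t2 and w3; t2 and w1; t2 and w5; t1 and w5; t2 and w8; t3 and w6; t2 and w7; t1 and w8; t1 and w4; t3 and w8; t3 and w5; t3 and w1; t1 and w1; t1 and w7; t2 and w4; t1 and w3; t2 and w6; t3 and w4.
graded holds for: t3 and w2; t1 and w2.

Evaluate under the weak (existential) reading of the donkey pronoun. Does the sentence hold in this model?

True

"it" takes "a worksheet" as antecedent — a donkey pronoun bound across the clause boundary.
Truth condition: for no (t,w) with designed(t,w) does graded(t,w) hold.
Restrictor pairs — does the scope hold? (t1,w1):fails  (t1,w3):fails  (t1,w4):fails  (t1,w5):fails  (t1,w7):fails  (t1,w8):fails  (t2,w1):fails  (t2,w3):fails  (t2,w4):fails  (t2,w5):fails  (t2,w6):fails  (t2,w7):fails  (t2,w8):fails  (t3,w1):fails  (t3,w4):fails  (t3,w5):fails  (t3,w6):fails  (t3,w8):fails
Scope holds for no restrictor pair, so the sentence is true.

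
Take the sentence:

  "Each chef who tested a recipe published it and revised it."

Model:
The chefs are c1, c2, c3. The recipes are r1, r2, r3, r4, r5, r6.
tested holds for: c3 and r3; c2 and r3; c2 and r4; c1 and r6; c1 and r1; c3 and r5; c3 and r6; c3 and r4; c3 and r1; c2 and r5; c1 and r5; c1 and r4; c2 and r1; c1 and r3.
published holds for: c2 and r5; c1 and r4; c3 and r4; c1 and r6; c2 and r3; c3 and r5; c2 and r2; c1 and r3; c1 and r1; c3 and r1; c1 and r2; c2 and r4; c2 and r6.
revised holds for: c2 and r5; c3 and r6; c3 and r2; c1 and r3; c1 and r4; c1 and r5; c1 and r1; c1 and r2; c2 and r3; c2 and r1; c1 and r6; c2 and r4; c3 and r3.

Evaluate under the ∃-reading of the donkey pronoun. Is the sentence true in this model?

"it" takes "a recipe" as antecedent — a donkey pronoun bound across the clause boundary.
Weak reading: every chef c with some tested-recipe has at least one tested-recipe r such that published(c,r) ∧ revised(c,r).
Per chef: c1:✓  c2:✓  c3:✗
c3 has no witness among its tested-recipes.

False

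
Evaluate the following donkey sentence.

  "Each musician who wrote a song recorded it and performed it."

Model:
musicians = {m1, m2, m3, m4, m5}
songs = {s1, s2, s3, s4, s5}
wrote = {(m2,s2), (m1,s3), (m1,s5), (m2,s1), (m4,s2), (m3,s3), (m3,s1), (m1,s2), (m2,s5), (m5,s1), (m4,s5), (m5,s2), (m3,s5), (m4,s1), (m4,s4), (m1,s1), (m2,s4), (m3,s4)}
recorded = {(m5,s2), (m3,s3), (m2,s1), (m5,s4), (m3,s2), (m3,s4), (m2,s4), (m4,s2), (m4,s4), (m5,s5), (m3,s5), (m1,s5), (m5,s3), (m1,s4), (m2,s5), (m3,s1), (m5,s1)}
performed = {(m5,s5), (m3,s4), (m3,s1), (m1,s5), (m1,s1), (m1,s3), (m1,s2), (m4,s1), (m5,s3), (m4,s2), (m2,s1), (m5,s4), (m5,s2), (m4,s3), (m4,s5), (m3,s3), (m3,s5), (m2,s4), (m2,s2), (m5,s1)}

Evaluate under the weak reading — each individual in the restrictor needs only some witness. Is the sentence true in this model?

"it" takes "a song" as antecedent — a donkey pronoun bound across the clause boundary.
Weak reading: every musician m with some wrote-song has at least one wrote-song s such that recorded(m,s) ∧ performed(m,s).
Per musician: m1:✓  m2:✓  m3:✓  m4:✓  m5:✓
Every musician in the restrictor has a witness.

True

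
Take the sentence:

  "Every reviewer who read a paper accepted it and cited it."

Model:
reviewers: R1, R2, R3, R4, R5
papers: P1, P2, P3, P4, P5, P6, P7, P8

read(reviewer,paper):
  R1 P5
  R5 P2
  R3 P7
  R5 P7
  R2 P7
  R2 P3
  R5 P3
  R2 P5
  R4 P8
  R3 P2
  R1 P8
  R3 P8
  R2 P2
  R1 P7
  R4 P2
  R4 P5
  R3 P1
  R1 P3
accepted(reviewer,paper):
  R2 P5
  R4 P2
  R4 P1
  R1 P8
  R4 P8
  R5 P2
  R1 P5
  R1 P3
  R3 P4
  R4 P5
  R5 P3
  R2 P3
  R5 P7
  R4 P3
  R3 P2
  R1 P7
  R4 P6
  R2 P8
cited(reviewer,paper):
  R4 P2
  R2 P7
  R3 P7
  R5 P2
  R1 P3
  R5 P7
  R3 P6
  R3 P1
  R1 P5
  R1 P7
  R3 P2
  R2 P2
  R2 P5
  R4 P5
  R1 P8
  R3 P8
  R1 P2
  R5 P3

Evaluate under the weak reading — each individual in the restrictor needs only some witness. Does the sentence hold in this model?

True

"it" takes "a paper" as antecedent — a donkey pronoun bound across the clause boundary.
Weak reading: every reviewer r with some read-paper has at least one read-paper p such that accepted(r,p) ∧ cited(r,p).
Per reviewer: R1:✓  R2:✓  R3:✓  R4:✓  R5:✓
Every reviewer in the restrictor has a witness.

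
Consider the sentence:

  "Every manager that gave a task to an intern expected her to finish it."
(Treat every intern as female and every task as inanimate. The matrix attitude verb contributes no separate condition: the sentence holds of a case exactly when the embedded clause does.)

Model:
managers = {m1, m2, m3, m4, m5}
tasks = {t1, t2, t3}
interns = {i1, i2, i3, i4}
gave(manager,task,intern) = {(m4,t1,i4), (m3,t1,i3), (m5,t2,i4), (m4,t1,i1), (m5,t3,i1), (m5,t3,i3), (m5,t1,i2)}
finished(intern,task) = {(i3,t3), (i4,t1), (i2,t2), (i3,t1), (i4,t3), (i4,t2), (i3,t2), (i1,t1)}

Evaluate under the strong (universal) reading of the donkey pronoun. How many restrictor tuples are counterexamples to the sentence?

"her" takes "an intern" as antecedent and "it" takes "a task"; both are donkey pronouns co-varying with the restrictor.
Strong reading: for every (m,t,i) with gave(m,t,i), finished(i,t).
Restrictor triples: (m3,t1,i3)→finished(i3,t1) ✓  (m4,t1,i1)→finished(i1,t1) ✓  (m4,t1,i4)→finished(i4,t1) ✓  (m5,t1,i2)→finished(i2,t1) ✗  (m5,t2,i4)→finished(i4,t2) ✓  (m5,t3,i1)→finished(i1,t3) ✗  (m5,t3,i3)→finished(i3,t3) ✓
Counterexamples (restrictor triples failing the scope): 2.

2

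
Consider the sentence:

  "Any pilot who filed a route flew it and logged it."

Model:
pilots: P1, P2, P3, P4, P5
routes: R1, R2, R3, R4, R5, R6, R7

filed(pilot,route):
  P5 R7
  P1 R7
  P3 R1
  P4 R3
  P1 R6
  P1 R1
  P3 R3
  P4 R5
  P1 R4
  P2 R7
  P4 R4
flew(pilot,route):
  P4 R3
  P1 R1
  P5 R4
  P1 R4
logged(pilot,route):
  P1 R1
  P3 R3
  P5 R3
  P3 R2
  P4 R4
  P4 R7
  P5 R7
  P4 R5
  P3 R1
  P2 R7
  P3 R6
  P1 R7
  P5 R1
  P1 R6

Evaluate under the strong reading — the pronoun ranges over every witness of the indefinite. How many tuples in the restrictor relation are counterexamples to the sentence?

10

"it" takes "a route" as antecedent — a donkey pronoun bound across the clause boundary.
Strong reading: for every (p,r) with filed(p,r), flew(p,r) ∧ logged(p,r).
Restrictor pairs: (P1,R1) ✓  (P1,R4) ✗  (P1,R6) ✗  (P1,R7) ✗  (P2,R7) ✗  (P3,R1) ✗  (P3,R3) ✗  (P4,R3) ✗  (P4,R4) ✗  (P4,R5) ✗  (P5,R7) ✗
Counterexamples (restrictor pairs failing the scope): 10.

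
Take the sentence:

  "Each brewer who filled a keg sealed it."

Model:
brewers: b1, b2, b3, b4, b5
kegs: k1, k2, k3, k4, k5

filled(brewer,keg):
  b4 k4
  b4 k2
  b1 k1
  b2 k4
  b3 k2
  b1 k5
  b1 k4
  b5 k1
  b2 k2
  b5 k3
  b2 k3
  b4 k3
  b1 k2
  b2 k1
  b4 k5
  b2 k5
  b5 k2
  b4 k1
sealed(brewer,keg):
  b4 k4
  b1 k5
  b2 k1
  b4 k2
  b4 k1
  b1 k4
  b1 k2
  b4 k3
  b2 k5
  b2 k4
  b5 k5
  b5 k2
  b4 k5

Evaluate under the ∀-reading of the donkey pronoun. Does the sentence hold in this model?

False

"it" takes "a keg" as antecedent — a donkey pronoun bound across the clause boundary.
Strong reading: for every (b,k) with filled(b,k), sealed(b,k).
Restrictor pairs: (b1,k1) ✗  (b1,k2) ✓  (b1,k4) ✓  (b1,k5) ✓  (b2,k1) ✓  (b2,k2) ✗  (b2,k3) ✗  (b2,k4) ✓  (b2,k5) ✓  (b3,k2) ✗  (b4,k1) ✓  (b4,k2) ✓  (b4,k3) ✓  (b4,k4) ✓  (b4,k5) ✓  (b5,k1) ✗  (b5,k2) ✓  (b5,k3) ✗
Counterexample: (b1,k1) is in filled but fails the scope.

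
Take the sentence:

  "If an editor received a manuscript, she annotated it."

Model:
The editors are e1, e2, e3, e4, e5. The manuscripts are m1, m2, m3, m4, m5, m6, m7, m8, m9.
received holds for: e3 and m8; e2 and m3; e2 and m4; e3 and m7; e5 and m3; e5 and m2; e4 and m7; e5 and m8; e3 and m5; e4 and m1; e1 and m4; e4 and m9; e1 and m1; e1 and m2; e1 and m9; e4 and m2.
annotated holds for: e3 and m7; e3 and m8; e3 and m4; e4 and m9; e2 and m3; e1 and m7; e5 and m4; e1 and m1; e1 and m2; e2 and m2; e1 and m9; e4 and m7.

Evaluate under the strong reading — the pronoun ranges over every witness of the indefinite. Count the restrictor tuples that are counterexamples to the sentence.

8

"it" takes "a manuscript" as antecedent — a donkey pronoun bound across the clause boundary.
Strong reading: for every (e,m) with received(e,m), annotated(e,m).
Restrictor pairs: (e1,m1) ✓  (e1,m2) ✓  (e1,m4) ✗  (e1,m9) ✓  (e2,m3) ✓  (e2,m4) ✗  (e3,m5) ✗  (e3,m7) ✓  (e3,m8) ✓  (e4,m1) ✗  (e4,m2) ✗  (e4,m7) ✓  (e4,m9) ✓  (e5,m2) ✗  (e5,m3) ✗  (e5,m8) ✗
Counterexamples (restrictor pairs failing the scope): 8.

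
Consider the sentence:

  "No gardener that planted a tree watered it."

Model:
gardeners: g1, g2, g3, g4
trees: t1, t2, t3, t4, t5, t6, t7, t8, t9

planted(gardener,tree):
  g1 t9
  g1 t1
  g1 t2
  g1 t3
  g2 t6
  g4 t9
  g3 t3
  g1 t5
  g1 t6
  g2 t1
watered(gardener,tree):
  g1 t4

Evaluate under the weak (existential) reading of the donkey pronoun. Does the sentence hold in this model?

True

"it" takes "a tree" as antecedent — a donkey pronoun bound across the clause boundary.
Truth condition: for no (g,t) with planted(g,t) does watered(g,t) hold.
Restrictor pairs — does the scope hold? (g1,t1):fails  (g1,t2):fails  (g1,t3):fails  (g1,t5):fails  (g1,t6):fails  (g1,t9):fails  (g2,t1):fails  (g2,t6):fails  (g3,t3):fails  (g4,t9):fails
Scope holds for no restrictor pair, so the sentence is true.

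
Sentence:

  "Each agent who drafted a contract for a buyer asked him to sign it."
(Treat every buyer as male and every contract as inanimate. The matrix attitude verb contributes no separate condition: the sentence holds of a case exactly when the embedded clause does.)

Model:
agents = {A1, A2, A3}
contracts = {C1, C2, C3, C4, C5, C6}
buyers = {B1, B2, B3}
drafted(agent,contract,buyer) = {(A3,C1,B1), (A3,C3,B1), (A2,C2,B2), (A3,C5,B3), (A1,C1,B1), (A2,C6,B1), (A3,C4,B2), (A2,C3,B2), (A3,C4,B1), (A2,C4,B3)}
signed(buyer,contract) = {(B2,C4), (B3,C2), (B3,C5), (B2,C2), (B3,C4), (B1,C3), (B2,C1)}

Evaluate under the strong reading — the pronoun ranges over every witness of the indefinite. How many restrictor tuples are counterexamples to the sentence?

"him" takes "a buyer" as antecedent and "it" takes "a contract"; both are donkey pronouns co-varying with the restrictor.
Strong reading: for every (a,c,b) with drafted(a,c,b), signed(b,c).
Restrictor triples: (A1,C1,B1)→signed(B1,C1) ✗  (A2,C2,B2)→signed(B2,C2) ✓  (A2,C3,B2)→signed(B2,C3) ✗  (A2,C4,B3)→signed(B3,C4) ✓  (A2,C6,B1)→signed(B1,C6) ✗  (A3,C1,B1)→signed(B1,C1) ✗  (A3,C3,B1)→signed(B1,C3) ✓  (A3,C4,B1)→signed(B1,C4) ✗  (A3,C4,B2)→signed(B2,C4) ✓  (A3,C5,B3)→signed(B3,C5) ✓
Counterexamples (restrictor triples failing the scope): 5.

5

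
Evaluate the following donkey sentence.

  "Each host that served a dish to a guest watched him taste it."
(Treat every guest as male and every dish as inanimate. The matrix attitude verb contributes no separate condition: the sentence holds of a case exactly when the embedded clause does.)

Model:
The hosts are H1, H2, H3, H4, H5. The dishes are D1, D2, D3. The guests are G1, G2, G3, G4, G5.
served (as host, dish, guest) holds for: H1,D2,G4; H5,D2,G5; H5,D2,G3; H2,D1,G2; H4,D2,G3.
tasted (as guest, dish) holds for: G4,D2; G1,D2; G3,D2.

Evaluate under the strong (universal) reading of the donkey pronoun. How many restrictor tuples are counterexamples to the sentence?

"him" takes "a guest" as antecedent and "it" takes "a dish"; both are donkey pronouns co-varying with the restrictor.
Strong reading: for every (h,d,g) with served(h,d,g), tasted(g,d).
Restrictor triples: (H1,D2,G4)→tasted(G4,D2) ✓  (H2,D1,G2)→tasted(G2,D1) ✗  (H4,D2,G3)→tasted(G3,D2) ✓  (H5,D2,G3)→tasted(G3,D2) ✓  (H5,D2,G5)→tasted(G5,D2) ✗
Counterexamples (restrictor triples failing the scope): 2.

2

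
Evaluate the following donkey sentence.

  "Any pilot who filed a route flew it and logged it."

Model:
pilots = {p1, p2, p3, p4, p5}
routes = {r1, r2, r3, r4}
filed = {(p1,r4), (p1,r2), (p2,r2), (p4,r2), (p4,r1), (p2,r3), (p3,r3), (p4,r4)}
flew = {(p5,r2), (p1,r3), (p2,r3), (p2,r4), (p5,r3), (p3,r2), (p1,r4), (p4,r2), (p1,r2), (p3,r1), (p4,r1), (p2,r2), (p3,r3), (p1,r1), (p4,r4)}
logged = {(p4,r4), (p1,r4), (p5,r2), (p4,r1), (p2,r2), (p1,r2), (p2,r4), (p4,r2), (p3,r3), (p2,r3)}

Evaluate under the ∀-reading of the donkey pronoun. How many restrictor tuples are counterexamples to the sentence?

"it" takes "a route" as antecedent — a donkey pronoun bound across the clause boundary.
Strong reading: for every (p,r) with filed(p,r), flew(p,r) ∧ logged(p,r).
Restrictor pairs: (p1,r2) ✓  (p1,r4) ✓  (p2,r2) ✓  (p2,r3) ✓  (p3,r3) ✓  (p4,r1) ✓  (p4,r2) ✓  (p4,r4) ✓
Counterexamples (restrictor pairs failing the scope): 0.

0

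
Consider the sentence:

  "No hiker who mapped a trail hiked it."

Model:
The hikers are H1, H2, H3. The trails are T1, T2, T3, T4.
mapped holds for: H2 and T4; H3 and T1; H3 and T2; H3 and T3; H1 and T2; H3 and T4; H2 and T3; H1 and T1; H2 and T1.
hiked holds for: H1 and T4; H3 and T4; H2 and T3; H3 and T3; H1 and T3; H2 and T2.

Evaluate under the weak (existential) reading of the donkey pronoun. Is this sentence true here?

False

"it" takes "a trail" as antecedent — a donkey pronoun bound across the clause boundary.
Truth condition: for no (h,t) with mapped(h,t) does hiked(h,t) hold.
Restrictor pairs — does the scope hold? (H1,T1):fails  (H1,T2):fails  (H2,T1):fails  (H2,T3):holds  (H2,T4):fails  (H3,T1):fails  (H3,T2):fails  (H3,T3):holds  (H3,T4):holds
Scope holds for 3 pair(s), so the sentence is false.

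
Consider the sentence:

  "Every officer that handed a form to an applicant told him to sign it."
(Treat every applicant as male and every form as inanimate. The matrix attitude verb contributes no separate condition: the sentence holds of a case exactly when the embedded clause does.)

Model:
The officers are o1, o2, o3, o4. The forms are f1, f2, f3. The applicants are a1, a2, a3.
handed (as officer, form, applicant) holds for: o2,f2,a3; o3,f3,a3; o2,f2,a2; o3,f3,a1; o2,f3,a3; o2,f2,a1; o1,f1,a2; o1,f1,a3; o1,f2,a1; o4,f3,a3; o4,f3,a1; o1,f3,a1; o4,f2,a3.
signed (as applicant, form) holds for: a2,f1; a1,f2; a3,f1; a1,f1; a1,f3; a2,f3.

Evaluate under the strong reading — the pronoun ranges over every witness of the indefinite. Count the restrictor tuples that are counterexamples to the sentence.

6

"him" takes "an applicant" as antecedent and "it" takes "a form"; both are donkey pronouns co-varying with the restrictor.
Strong reading: for every (o,f,a) with handed(o,f,a), signed(a,f).
Restrictor triples: (o1,f1,a2)→signed(a2,f1) ✓  (o1,f1,a3)→signed(a3,f1) ✓  (o1,f2,a1)→signed(a1,f2) ✓  (o1,f3,a1)→signed(a1,f3) ✓  (o2,f2,a1)→signed(a1,f2) ✓  (o2,f2,a2)→signed(a2,f2) ✗  (o2,f2,a3)→signed(a3,f2) ✗  (o2,f3,a3)→signed(a3,f3) ✗  (o3,f3,a1)→signed(a1,f3) ✓  (o3,f3,a3)→signed(a3,f3) ✗  (o4,f2,a3)→signed(a3,f2) ✗  (o4,f3,a1)→signed(a1,f3) ✓  (o4,f3,a3)→signed(a3,f3) ✗
Counterexamples (restrictor triples failing the scope): 6.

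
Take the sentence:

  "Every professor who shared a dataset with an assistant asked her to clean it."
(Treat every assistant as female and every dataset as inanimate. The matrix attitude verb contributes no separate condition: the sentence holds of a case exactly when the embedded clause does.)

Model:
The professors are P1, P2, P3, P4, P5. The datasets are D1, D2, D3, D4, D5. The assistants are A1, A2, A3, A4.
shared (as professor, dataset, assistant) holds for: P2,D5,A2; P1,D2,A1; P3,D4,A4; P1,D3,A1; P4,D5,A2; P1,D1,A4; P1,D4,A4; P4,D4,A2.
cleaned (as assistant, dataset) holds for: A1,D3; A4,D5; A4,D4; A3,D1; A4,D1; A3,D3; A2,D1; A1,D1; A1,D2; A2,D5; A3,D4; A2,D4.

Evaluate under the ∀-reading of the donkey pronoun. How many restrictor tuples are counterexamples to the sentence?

"her" takes "an assistant" as antecedent and "it" takes "a dataset"; both are donkey pronouns co-varying with the restrictor.
Strong reading: for every (p,d,a) with shared(p,d,a), cleaned(a,d).
Restrictor triples: (P1,D1,A4)→cleaned(A4,D1) ✓  (P1,D2,A1)→cleaned(A1,D2) ✓  (P1,D3,A1)→cleaned(A1,D3) ✓  (P1,D4,A4)→cleaned(A4,D4) ✓  (P2,D5,A2)→cleaned(A2,D5) ✓  (P3,D4,A4)→cleaned(A4,D4) ✓  (P4,D4,A2)→cleaned(A2,D4) ✓  (P4,D5,A2)→cleaned(A2,D5) ✓
Counterexamples (restrictor triples failing the scope): 0.

0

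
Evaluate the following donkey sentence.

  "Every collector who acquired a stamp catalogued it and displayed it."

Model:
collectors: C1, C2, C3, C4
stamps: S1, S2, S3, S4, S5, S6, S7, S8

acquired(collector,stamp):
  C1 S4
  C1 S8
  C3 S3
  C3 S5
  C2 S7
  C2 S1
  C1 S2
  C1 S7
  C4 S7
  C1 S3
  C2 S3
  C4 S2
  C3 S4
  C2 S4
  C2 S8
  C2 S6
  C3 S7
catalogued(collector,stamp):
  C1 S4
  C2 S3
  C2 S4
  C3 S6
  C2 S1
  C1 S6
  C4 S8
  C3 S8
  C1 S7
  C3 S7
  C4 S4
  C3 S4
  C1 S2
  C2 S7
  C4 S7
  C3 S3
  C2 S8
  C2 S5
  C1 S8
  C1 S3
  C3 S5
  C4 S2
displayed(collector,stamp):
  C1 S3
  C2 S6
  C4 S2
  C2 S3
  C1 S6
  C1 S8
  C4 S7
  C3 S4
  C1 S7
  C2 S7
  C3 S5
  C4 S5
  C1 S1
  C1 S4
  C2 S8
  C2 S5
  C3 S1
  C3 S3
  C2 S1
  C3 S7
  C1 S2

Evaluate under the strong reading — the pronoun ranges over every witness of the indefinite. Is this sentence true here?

False

"it" takes "a stamp" as antecedent — a donkey pronoun bound across the clause boundary.
Strong reading: for every (c,s) with acquired(c,s), catalogued(c,s) ∧ displayed(c,s).
Restrictor pairs: (C1,S2) ✓  (C1,S3) ✓  (C1,S4) ✓  (C1,S7) ✓  (C1,S8) ✓  (C2,S1) ✓  (C2,S3) ✓  (C2,S4) ✗  (C2,S6) ✗  (C2,S7) ✓  (C2,S8) ✓  (C3,S3) ✓  (C3,S4) ✓  (C3,S5) ✓  (C3,S7) ✓  (C4,S2) ✓  (C4,S7) ✓
Counterexample: (C2,S4) is in acquired but fails the scope.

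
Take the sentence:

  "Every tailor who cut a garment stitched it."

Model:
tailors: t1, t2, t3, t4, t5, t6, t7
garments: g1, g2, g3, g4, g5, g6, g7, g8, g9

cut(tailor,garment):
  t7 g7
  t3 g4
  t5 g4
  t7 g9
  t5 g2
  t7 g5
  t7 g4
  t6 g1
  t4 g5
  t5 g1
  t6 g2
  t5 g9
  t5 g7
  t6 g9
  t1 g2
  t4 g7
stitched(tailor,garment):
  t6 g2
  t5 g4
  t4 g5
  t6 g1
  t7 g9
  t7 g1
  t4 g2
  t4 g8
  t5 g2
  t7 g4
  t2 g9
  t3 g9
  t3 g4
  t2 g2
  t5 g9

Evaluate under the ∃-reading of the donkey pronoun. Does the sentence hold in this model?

False

"it" takes "a garment" as antecedent — a donkey pronoun bound across the clause boundary.
Weak reading: every tailor t with some cut-garment has at least one cut-garment g such that stitched(t,g).
Per tailor: t1:✗  t3:✓  t4:✓  t5:✓  t6:✓  t7:✓
t1 has no witness among its cut-garments.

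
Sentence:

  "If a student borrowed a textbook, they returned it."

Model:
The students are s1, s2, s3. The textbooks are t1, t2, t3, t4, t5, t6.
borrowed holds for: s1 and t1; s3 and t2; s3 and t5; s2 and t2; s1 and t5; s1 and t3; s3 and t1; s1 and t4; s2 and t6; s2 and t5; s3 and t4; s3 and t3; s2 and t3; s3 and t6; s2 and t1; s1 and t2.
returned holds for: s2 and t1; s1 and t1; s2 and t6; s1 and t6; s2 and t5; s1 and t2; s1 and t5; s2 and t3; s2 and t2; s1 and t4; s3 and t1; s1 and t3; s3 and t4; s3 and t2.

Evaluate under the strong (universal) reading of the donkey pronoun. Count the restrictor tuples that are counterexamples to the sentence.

3

"it" takes "a textbook" as antecedent — a donkey pronoun bound across the clause boundary.
Strong reading: for every (s,t) with borrowed(s,t), returned(s,t).
Restrictor pairs: (s1,t1) ✓  (s1,t2) ✓  (s1,t3) ✓  (s1,t4) ✓  (s1,t5) ✓  (s2,t1) ✓  (s2,t2) ✓  (s2,t3) ✓  (s2,t5) ✓  (s2,t6) ✓  (s3,t1) ✓  (s3,t2) ✓  (s3,t3) ✗  (s3,t4) ✓  (s3,t5) ✗  (s3,t6) ✗
Counterexamples (restrictor pairs failing the scope): 3.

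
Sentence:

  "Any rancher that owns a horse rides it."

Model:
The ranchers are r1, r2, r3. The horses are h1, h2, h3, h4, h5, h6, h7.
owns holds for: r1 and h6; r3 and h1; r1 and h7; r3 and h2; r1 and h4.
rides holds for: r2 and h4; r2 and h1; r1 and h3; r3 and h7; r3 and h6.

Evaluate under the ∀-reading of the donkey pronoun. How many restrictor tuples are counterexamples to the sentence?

5

"it" takes "a horse" as antecedent — a donkey pronoun bound across the clause boundary.
Strong reading: for every (r,h) with owns(r,h), rides(r,h).
Restrictor pairs: (r1,h4) ✗  (r1,h6) ✗  (r1,h7) ✗  (r3,h1) ✗  (r3,h2) ✗
Counterexamples (restrictor pairs failing the scope): 5.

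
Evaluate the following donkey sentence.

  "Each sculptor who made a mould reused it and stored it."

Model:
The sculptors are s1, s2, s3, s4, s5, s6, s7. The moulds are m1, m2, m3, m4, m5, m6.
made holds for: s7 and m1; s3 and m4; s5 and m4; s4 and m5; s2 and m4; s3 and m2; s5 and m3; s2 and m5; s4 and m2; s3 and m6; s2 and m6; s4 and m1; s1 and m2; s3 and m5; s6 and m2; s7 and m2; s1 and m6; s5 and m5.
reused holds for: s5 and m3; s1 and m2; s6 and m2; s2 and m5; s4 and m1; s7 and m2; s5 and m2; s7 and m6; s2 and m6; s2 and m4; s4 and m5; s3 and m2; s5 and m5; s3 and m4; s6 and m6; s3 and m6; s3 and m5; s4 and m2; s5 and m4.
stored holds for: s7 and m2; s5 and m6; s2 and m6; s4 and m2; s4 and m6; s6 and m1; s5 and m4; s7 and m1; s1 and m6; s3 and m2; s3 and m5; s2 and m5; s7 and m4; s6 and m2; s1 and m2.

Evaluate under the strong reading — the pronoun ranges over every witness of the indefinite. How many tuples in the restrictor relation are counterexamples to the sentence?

"it" takes "a mould" as antecedent — a donkey pronoun bound across the clause boundary.
Strong reading: for every (s,m) with made(s,m), reused(s,m) ∧ stored(s,m).
Restrictor pairs: (s1,m2) ✓  (s1,m6) ✗  (s2,m4) ✗  (s2,m5) ✓  (s2,m6) ✓  (s3,m2) ✓  (s3,m4) ✗  (s3,m5) ✓  (s3,m6) ✗  (s4,m1) ✗  (s4,m2) ✓  (s4,m5) ✗  (s5,m3) ✗  (s5,m4) ✓  (s5,m5) ✗  (s6,m2) ✓  (s7,m1) ✗  (s7,m2) ✓
Counterexamples (restrictor pairs failing the scope): 9.

9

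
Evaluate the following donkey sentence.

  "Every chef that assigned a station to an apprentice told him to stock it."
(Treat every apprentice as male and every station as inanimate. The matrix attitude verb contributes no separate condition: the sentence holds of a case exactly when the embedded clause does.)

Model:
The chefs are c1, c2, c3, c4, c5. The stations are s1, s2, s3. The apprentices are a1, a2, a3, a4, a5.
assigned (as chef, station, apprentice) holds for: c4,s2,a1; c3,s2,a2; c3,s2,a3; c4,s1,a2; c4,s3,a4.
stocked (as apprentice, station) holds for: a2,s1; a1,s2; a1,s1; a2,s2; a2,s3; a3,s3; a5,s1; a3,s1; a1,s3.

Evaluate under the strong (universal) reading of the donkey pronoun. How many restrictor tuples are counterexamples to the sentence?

2

"him" takes "an apprentice" as antecedent and "it" takes "a station"; both are donkey pronouns co-varying with the restrictor.
Strong reading: for every (c,s,a) with assigned(c,s,a), stocked(a,s).
Restrictor triples: (c3,s2,a2)→stocked(a2,s2) ✓  (c3,s2,a3)→stocked(a3,s2) ✗  (c4,s1,a2)→stocked(a2,s1) ✓  (c4,s2,a1)→stocked(a1,s2) ✓  (c4,s3,a4)→stocked(a4,s3) ✗
Counterexamples (restrictor triples failing the scope): 2.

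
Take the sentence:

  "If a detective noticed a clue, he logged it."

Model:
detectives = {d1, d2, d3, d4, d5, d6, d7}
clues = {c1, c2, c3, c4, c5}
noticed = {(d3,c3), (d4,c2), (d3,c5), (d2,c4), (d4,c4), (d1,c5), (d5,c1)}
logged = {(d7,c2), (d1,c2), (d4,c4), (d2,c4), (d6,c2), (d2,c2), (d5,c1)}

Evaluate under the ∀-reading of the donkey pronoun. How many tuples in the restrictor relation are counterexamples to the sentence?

4

"it" takes "a clue" as antecedent — a donkey pronoun bound across the clause boundary.
Strong reading: for every (d,c) with noticed(d,c), logged(d,c).
Restrictor pairs: (d1,c5) ✗  (d2,c4) ✓  (d3,c3) ✗  (d3,c5) ✗  (d4,c2) ✗  (d4,c4) ✓  (d5,c1) ✓
Counterexamples (restrictor pairs failing the scope): 4.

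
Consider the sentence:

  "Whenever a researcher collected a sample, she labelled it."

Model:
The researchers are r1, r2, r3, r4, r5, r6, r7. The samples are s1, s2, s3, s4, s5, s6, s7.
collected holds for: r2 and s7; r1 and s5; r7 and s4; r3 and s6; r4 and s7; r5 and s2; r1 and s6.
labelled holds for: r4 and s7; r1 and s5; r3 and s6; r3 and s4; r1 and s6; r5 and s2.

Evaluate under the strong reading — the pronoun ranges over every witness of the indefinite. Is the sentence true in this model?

False

"it" takes "a sample" as antecedent — a donkey pronoun bound across the clause boundary.
Strong reading: for every (r,s) with collected(r,s), labelled(r,s).
Restrictor pairs: (r1,s5) ✓  (r1,s6) ✓  (r2,s7) ✗  (r3,s6) ✓  (r4,s7) ✓  (r5,s2) ✓  (r7,s4) ✗
Counterexample: (r2,s7) is in collected but fails the scope.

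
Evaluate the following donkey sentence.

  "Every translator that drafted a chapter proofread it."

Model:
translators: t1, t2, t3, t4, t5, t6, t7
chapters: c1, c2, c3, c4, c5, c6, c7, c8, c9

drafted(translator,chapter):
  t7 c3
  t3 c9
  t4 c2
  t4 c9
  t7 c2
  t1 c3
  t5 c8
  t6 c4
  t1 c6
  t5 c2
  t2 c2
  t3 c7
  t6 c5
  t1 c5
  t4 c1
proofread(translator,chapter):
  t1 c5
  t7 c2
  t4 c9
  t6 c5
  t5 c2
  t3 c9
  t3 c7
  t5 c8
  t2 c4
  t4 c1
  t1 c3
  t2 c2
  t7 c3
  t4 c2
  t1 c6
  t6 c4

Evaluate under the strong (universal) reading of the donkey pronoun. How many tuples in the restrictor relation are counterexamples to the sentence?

"it" takes "a chapter" as antecedent — a donkey pronoun bound across the clause boundary.
Strong reading: for every (t,c) with drafted(t,c), proofread(t,c).
Restrictor pairs: (t1,c3) ✓  (t1,c5) ✓  (t1,c6) ✓  (t2,c2) ✓  (t3,c7) ✓  (t3,c9) ✓  (t4,c1) ✓  (t4,c2) ✓  (t4,c9) ✓  (t5,c2) ✓  (t5,c8) ✓  (t6,c4) ✓  (t6,c5) ✓  (t7,c2) ✓  (t7,c3) ✓
Counterexamples (restrictor pairs failing the scope): 0.

0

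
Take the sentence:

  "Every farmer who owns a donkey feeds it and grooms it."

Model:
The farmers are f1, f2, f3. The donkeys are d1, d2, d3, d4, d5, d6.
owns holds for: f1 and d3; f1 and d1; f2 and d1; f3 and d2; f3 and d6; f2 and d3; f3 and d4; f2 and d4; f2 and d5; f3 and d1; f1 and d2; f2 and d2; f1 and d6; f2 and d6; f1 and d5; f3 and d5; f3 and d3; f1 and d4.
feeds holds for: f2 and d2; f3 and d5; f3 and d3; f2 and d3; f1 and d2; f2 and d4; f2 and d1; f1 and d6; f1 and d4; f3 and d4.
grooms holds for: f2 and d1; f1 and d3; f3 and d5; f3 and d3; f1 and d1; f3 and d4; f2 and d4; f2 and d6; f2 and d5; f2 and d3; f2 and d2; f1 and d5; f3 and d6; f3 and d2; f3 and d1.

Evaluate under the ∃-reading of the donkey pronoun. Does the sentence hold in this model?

False

"it" takes "a donkey" as antecedent — a donkey pronoun bound across the clause boundary.
Weak reading: every farmer f with some owns-donkey has at least one owns-donkey d such that feeds(f,d) ∧ grooms(f,d).
Per farmer: f1:✗  f2:✓  f3:✓
f1 has no witness among its owns-donkeys.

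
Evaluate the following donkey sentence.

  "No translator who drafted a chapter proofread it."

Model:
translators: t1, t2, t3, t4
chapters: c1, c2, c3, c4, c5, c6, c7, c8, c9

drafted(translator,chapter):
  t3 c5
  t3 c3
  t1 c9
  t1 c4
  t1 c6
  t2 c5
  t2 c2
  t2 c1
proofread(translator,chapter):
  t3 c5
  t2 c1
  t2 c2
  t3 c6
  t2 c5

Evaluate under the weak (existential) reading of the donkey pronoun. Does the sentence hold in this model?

False

"it" takes "a chapter" as antecedent — a donkey pronoun bound across the clause boundary.
Truth condition: for no (t,c) with drafted(t,c) does proofread(t,c) hold.
Restrictor pairs — does the scope hold? (t1,c4):fails  (t1,c6):fails  (t1,c9):fails  (t2,c1):holds  (t2,c2):holds  (t2,c5):holds  (t3,c3):fails  (t3,c5):holds
Scope holds for 4 pair(s), so the sentence is false.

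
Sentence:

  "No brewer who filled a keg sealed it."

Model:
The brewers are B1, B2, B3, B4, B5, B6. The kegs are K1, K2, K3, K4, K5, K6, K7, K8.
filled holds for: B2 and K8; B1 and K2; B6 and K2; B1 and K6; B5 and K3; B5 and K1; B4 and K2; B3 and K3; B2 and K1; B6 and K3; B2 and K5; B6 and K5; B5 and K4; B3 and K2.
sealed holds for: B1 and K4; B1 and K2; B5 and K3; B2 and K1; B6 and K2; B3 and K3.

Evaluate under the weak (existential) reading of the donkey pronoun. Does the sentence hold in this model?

False

"it" takes "a keg" as antecedent — a donkey pronoun bound across the clause boundary.
Truth condition: for no (b,k) with filled(b,k) does sealed(b,k) hold.
Restrictor pairs — does the scope hold? (B1,K2):holds  (B1,K6):fails  (B2,K1):holds  (B2,K5):fails  (B2,K8):fails  (B3,K2):fails  (B3,K3):holds  (B4,K2):fails  (B5,K1):fails  (B5,K3):holds  (B5,K4):fails  (B6,K2):holds  (B6,K3):fails  (B6,K5):fails
Scope holds for 5 pair(s), so the sentence is false.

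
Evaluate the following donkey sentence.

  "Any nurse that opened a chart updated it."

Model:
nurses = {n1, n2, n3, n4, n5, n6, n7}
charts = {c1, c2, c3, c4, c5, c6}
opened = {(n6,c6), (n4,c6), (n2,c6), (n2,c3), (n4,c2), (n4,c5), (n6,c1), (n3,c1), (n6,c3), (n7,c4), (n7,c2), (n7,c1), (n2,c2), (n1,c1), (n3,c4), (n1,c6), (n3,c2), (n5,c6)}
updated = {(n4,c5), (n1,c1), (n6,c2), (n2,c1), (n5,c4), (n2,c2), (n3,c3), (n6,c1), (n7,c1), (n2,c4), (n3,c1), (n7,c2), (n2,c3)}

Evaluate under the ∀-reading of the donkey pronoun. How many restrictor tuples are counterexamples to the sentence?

"it" takes "a chart" as antecedent — a donkey pronoun bound across the clause boundary.
Strong reading: for every (n,c) with opened(n,c), updated(n,c).
Restrictor pairs: (n1,c1) ✓  (n1,c6) ✗  (n2,c2) ✓  (n2,c3) ✓  (n2,c6) ✗  (n3,c1) ✓  (n3,c2) ✗  (n3,c4) ✗  (n4,c2) ✗  (n4,c5) ✓  (n4,c6) ✗  (n5,c6) ✗  (n6,c1) ✓  (n6,c3) ✗  (n6,c6) ✗  (n7,c1) ✓  (n7,c2) ✓  (n7,c4) ✗
Counterexamples (restrictor pairs failing the scope): 10.

10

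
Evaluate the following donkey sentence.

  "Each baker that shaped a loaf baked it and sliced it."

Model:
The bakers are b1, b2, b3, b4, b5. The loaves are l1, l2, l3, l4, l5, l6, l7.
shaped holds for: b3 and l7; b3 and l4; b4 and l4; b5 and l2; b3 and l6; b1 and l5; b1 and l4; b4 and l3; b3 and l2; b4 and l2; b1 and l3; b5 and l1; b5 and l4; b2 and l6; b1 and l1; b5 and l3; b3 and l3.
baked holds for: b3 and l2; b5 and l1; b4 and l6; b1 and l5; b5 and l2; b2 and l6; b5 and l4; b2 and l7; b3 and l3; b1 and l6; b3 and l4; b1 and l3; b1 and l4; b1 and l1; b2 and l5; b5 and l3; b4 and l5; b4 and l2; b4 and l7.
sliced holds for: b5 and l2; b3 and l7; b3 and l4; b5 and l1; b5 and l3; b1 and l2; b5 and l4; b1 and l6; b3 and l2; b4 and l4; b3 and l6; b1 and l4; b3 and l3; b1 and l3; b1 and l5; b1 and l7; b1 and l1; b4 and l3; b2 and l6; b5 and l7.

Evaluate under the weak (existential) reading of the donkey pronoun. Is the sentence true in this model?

False

"it" takes "a loaf" as antecedent — a donkey pronoun bound across the clause boundary.
Weak reading: every baker b with some shaped-loaf has at least one shaped-loaf l such that baked(b,l) ∧ sliced(b,l).
Per baker: b1:✓  b2:✓  b3:✓  b4:✗  b5:✓
b4 has no witness among its shaped-loaves.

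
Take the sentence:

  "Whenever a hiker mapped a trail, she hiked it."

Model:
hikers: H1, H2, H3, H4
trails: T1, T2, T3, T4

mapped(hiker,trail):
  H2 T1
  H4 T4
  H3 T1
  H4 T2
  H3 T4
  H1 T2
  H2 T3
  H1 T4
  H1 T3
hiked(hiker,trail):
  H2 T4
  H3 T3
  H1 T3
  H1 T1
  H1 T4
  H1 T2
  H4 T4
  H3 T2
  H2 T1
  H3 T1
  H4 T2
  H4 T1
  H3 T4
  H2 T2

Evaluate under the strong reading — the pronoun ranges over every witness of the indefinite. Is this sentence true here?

False

"it" takes "a trail" as antecedent — a donkey pronoun bound across the clause boundary.
Strong reading: for every (h,t) with mapped(h,t), hiked(h,t).
Restrictor pairs: (H1,T2) ✓  (H1,T3) ✓  (H1,T4) ✓  (H2,T1) ✓  (H2,T3) ✗  (H3,T1) ✓  (H3,T4) ✓  (H4,T2) ✓  (H4,T4) ✓
Counterexample: (H2,T3) is in mapped but fails the scope.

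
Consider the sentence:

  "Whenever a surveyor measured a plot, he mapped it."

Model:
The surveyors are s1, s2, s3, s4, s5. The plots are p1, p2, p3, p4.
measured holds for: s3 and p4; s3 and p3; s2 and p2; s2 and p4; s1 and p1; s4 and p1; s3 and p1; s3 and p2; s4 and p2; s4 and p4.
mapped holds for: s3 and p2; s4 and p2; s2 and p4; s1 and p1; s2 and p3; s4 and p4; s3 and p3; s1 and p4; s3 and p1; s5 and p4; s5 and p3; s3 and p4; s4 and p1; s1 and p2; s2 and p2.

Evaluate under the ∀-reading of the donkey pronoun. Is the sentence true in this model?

"it" takes "a plot" as antecedent — a donkey pronoun bound across the clause boundary.
Strong reading: for every (s,p) with measured(s,p), mapped(s,p).
Restrictor pairs: (s1,p1) ✓  (s2,p2) ✓  (s2,p4) ✓  (s3,p1) ✓  (s3,p2) ✓  (s3,p3) ✓  (s3,p4) ✓  (s4,p1) ✓  (s4,p2) ✓  (s4,p4) ✓
Every restrictor pair satisfies the scope.

True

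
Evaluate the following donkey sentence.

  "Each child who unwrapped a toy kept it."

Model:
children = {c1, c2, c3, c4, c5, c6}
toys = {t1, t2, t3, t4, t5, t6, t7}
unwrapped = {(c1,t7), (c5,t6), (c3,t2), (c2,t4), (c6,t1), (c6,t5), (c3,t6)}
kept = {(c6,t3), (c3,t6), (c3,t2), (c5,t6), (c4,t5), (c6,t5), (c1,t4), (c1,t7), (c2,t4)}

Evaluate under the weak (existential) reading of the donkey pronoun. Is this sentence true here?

True

"it" takes "a toy" as antecedent — a donkey pronoun bound across the clause boundary.
Weak reading: every child c with some unwrapped-toy has at least one unwrapped-toy t such that kept(c,t).
Per child: c1:✓  c2:✓  c3:✓  c5:✓  c6:✓
Every child in the restrictor has a witness.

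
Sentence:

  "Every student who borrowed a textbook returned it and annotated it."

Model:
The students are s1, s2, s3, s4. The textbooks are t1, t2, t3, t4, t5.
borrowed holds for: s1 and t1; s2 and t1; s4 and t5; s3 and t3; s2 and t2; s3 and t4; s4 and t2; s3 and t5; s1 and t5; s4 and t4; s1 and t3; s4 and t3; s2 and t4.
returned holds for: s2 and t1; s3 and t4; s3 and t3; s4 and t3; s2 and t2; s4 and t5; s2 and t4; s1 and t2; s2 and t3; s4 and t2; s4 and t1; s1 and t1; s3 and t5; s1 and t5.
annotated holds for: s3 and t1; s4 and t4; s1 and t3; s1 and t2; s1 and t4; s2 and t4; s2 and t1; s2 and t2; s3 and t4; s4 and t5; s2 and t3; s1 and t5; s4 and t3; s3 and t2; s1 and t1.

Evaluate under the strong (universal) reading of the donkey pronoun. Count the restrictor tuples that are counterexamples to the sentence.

"it" takes "a textbook" as antecedent — a donkey pronoun bound across the clause boundary.
Strong reading: for every (s,t) with borrowed(s,t), returned(s,t) ∧ annotated(s,t).
Restrictor pairs: (s1,t1) ✓  (s1,t3) ✗  (s1,t5) ✓  (s2,t1) ✓  (s2,t2) ✓  (s2,t4) ✓  (s3,t3) ✗  (s3,t4) ✓  (s3,t5) ✗  (s4,t2) ✗  (s4,t3) ✓  (s4,t4) ✗  (s4,t5) ✓
Counterexamples (restrictor pairs failing the scope): 5.

5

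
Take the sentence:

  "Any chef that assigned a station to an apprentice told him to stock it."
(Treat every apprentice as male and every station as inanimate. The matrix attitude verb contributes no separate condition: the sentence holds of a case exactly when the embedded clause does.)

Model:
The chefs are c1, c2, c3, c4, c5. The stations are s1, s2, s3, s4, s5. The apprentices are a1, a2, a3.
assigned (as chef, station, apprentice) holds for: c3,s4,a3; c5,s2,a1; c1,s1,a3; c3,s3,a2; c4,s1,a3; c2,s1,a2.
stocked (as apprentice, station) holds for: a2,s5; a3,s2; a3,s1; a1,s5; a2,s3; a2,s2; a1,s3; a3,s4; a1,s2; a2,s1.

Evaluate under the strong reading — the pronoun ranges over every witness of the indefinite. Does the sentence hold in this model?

"him" takes "an apprentice" as antecedent and "it" takes "a station"; both are donkey pronouns co-varying with the restrictor.
Strong reading: for every (c,s,a) with assigned(c,s,a), stocked(a,s).
Restrictor triples: (c1,s1,a3)→stocked(a3,s1) ✓  (c2,s1,a2)→stocked(a2,s1) ✓  (c3,s3,a2)→stocked(a2,s3) ✓  (c3,s4,a3)→stocked(a3,s4) ✓  (c4,s1,a3)→stocked(a3,s1) ✓  (c5,s2,a1)→stocked(a1,s2) ✓
Every restrictor triple satisfies the scope.

True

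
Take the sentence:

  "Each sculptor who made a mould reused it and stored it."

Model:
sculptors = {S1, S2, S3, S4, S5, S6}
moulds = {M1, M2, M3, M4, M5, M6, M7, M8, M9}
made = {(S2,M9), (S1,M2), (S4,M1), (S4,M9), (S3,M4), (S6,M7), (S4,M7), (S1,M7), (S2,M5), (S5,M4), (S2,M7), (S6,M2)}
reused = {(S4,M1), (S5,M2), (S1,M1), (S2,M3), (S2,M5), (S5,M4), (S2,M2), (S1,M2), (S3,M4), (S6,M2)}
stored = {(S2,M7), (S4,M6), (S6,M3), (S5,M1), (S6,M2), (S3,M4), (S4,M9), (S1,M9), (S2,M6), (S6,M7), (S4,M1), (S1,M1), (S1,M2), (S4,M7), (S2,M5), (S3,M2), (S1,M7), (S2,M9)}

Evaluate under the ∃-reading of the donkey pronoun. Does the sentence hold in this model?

"it" takes "a mould" as antecedent — a donkey pronoun bound across the clause boundary.
Weak reading: every sculptor s with some made-mould has at least one made-mould m such that reused(s,m) ∧ stored(s,m).
Per sculptor: S1:✓  S2:✓  S3:✓  S4:✓  S5:✗  S6:✓
S5 has no witness among its made-moulds.

False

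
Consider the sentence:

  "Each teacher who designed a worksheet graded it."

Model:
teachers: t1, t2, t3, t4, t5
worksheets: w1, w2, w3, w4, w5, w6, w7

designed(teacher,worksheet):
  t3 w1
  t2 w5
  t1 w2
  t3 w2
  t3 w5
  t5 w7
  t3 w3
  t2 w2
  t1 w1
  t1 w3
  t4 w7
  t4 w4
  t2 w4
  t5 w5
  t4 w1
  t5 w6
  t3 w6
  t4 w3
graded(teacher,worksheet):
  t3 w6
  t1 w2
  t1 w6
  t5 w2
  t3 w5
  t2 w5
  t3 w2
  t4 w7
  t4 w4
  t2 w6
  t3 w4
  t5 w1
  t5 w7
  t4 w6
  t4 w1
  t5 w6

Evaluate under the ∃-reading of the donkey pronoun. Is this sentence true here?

"it" takes "a worksheet" as antecedent — a donkey pronoun bound across the clause boundary.
Weak reading: every teacher t with some designed-worksheet has at least one designed-worksheet w such that graded(t,w).
Per teacher: t1:✓  t2:✓  t3:✓  t4:✓  t5:✓
Every teacher in the restrictor has a witness.

True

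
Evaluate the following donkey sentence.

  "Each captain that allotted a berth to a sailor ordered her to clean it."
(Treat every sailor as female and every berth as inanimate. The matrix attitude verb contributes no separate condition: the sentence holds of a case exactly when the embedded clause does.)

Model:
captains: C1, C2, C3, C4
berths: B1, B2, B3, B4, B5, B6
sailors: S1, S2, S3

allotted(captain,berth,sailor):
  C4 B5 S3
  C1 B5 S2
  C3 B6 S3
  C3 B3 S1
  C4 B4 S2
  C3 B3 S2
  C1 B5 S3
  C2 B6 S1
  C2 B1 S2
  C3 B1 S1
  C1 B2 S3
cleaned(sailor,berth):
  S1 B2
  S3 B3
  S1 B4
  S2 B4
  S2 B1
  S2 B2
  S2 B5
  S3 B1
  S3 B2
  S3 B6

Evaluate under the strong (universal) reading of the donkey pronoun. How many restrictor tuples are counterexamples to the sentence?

"her" takes "a sailor" as antecedent and "it" takes "a berth"; both are donkey pronouns co-varying with the restrictor.
Strong reading: for every (c,b,s) with allotted(c,b,s), cleaned(s,b).
Restrictor triples: (C1,B2,S3)→cleaned(S3,B2) ✓  (C1,B5,S2)→cleaned(S2,B5) ✓  (C1,B5,S3)→cleaned(S3,B5) ✗  (C2,B1,S2)→cleaned(S2,B1) ✓  (C2,B6,S1)→cleaned(S1,B6) ✗  (C3,B1,S1)→cleaned(S1,B1) ✗  (C3,B3,S1)→cleaned(S1,B3) ✗  (C3,B3,S2)→cleaned(S2,B3) ✗  (C3,B6,S3)→cleaned(S3,B6) ✓  (C4,B4,S2)→cleaned(S2,B4) ✓  (C4,B5,S3)→cleaned(S3,B5) ✗
Counterexamples (restrictor triples failing the scope): 6.

6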